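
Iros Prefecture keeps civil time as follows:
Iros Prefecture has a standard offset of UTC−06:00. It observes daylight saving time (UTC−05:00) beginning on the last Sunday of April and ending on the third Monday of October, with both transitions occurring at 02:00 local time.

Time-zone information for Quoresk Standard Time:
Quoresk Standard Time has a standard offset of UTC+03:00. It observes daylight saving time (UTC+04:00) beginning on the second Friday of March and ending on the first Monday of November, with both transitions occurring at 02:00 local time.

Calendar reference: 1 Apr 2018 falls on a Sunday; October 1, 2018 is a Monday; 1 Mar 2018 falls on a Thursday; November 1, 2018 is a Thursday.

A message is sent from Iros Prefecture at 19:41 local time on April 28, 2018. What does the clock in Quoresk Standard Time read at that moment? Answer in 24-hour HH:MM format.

1 April 2018 is a Sunday, so Sundays fall on 1, 8, 15, 22, 29; the last is April 29.
1 October 2018 is a Monday, so the first Monday is October 1 and the third is October 15.
April 28, 2018 is outside the daylight-saving period (29 April – 15 October), so Iros Prefecture is on standard time, UTC−06:00.
19:41 Iros Prefecture + 6h = 01:41 UTC (rolling into the next day, 29 April 2018).
1 March 2018 is a Thursday, so the first Friday is March 2 and the second is March 9.
1 November 2018 is a Thursday, so the first Monday is November 5.
At the standard offset (UTC+03:00), 01:41 UTC + 3h = 04:41 Quoresk Standard Time standard time.
Daylight saving runs 9 March – 5 November; the standard-time date in Quoresk Standard Time, April 29, 2018, is inside that window, so Quoresk Standard Time is at UTC+04:00.
01:41 UTC + 4h = 05:41 Quoresk Standard Time.

05:41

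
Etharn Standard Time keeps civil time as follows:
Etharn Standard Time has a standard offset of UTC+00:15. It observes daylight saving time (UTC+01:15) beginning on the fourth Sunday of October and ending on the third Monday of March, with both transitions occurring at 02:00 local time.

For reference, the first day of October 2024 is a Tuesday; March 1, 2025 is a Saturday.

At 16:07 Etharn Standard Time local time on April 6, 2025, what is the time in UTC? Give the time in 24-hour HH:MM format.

15:52

1 October 2024 is a Tuesday, so the first Sunday is October 6 and the fourth is October 27.
1 March 2025 is a Saturday, so the first Monday is March 3 and the third is March 17.
April 6, 2025 does not fall between 27 October 2024 and 17 March 2025, so daylight saving is not in effect and Etharn Standard Time is at UTC+00:15.
16:07 local − 0h15m = 15:52 UTC.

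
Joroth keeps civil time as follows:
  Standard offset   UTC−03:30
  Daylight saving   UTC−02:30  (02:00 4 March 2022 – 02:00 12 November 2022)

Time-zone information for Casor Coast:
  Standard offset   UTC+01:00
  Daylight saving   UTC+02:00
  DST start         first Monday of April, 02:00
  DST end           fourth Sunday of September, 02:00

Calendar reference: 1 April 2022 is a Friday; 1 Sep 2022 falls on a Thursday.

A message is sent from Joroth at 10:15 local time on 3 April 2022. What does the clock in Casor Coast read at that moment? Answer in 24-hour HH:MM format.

3 April 2022 falls between 4 March and 12 November, so daylight saving is in effect and Joroth is at UTC−02:30.
10:15 Joroth + 2h30m = 12:45 UTC.
1 April 2022 is a Friday, so the first Monday is April 4.
1 September 2022 is a Thursday, so the first Sunday is September 4 and the fourth is September 25.
At the standard offset (UTC+01:00), 12:45 UTC + 1h = 13:45 Casor Coast standard time.
The standard-time date in Casor Coast, 3 April 2022, does not fall between 4 April and 25 September, so daylight saving is not in effect and Casor Coast is at UTC+01:00.
12:45 UTC + 1h = 13:45 Casor Coast.

13:45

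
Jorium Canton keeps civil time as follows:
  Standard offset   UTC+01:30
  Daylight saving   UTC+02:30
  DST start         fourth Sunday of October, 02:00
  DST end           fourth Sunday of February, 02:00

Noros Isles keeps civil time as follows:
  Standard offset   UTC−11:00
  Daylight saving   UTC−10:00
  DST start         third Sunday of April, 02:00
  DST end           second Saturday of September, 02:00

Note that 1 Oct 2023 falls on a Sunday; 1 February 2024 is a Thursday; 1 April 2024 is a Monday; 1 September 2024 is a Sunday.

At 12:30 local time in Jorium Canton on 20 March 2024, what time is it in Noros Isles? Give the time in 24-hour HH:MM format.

1 October 2023 is a Sunday, so the first Sunday is October 1 and the fourth is October 22.
1 February 2024 is a Thursday, so the first Sunday is February 4 and the fourth is February 25.
Daylight saving runs 22 October 2023 – 25 February 2024; 20 March 2024 is outside that window, so Jorium Canton is on standard time at UTC+01:30.
12:30 Jorium Canton − 1h30m = 11:00 UTC.
1 April 2024 is a Monday, so the first Sunday is April 7 and the third is April 21.
1 September 2024 is a Sunday, so the first Saturday is September 7 and the second is September 14.
At the standard offset (UTC−11:00), 11:00 UTC − 11h = 00:00 Noros Isles standard time.
Daylight saving runs 21 April – 14 September; the standard-time date in Noros Isles, 20 March 2024, is outside that window, so Noros Isles is on standard time at UTC−11:00.
11:00 UTC − 11h = 00:00 Noros Isles.

00:00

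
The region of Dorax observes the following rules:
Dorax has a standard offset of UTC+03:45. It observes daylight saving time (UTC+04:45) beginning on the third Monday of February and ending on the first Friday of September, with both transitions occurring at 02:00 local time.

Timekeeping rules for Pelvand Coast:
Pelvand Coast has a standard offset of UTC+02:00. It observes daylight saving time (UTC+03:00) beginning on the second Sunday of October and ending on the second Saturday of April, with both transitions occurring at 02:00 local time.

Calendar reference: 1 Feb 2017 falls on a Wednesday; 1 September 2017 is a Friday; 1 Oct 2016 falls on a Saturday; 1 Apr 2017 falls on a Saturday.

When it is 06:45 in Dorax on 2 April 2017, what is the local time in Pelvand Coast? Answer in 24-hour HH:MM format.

1 February 2017 is a Wednesday, so the first Monday is February 6 and the third is February 20.
1 September 2017 is a Friday, so the first Friday is September 1.
2 April 2017 falls between 20 February and 1 September, so daylight saving is in effect and Dorax is at UTC+04:45.
06:45 Dorax − 4h45m = 02:00 UTC.
1 October 2016 is a Saturday, so the first Sunday is October 2 and the second is October 9.
1 April 2017 is a Saturday, so the first Saturday is April 1 and the second is April 8.
At the standard offset (UTC+02:00), 02:00 UTC + 2h = 04:00 Pelvand Coast standard time.
The standard-time date in Pelvand Coast, 2 April 2017, lies within the daylight-saving period (9 October 2016 – 8 April 2017), so Pelvand Coast is on daylight time, UTC+03:00.
02:00 UTC + 3h = 05:00 Pelvand Coast.

05:00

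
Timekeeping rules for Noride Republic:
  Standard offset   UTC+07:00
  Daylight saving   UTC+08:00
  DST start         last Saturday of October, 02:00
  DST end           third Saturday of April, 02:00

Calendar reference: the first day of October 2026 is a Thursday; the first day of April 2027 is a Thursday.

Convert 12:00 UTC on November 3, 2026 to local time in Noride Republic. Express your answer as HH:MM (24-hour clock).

20:00

1 October 2026 is a Thursday, so Saturdays fall on 3, 10, 17, 24, 31; the last is October 31.
1 April 2027 is a Thursday, so the first Saturday is April 3 and the third is April 17.
At the standard offset (UTC+07:00), 12:00 UTC + 7h = 19:00 Noride Republic standard time.
The standard-time date in Noride Republic, November 3, 2026, falls between 31 October 2026 and 17 April 2027, so daylight saving is in effect and Noride Republic is at UTC+08:00.
12:00 UTC + 8h = 20:00 local.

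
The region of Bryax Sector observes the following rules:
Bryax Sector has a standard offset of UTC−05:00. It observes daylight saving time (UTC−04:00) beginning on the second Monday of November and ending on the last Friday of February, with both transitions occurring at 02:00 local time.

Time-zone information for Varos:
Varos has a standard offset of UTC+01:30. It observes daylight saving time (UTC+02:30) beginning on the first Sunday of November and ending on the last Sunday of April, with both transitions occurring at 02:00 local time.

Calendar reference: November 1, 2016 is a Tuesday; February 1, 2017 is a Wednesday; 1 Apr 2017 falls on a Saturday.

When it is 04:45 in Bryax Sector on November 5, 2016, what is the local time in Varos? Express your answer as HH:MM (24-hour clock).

11:15

1 November 2016 is a Tuesday, so the first Monday is November 7 and the second is November 14.
1 February 2017 is a Wednesday, so Fridays fall on 3, 10, 17, 24; the last is February 24.
November 5, 2016 is outside the daylight-saving period (14 November 2016 – 24 February 2017), so Bryax Sector is on standard time, UTC−05:00.
04:45 Bryax Sector + 5h = 09:45 UTC.
1 November 2016 is a Tuesday, so the first Sunday is November 6.
1 April 2017 is a Saturday, so Sundays fall on 2, 9, 16, 23, 30; the last is April 30.
At the standard offset (UTC+01:30), 09:45 UTC + 1h30m = 11:15 Varos standard time.
Daylight saving runs 6 November 2016 – 30 April 2017; the standard-time date in Varos, November 5, 2016, is outside that window, so Varos is on standard time at UTC+01:30.
09:45 UTC + 1h30m = 11:15 Varos.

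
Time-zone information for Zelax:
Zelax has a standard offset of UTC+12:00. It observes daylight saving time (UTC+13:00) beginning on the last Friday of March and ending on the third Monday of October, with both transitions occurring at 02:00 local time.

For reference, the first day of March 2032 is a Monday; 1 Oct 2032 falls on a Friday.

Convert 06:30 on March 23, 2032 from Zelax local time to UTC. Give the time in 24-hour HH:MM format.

1 March 2032 is a Monday, so Fridays fall on 5, 12, 19, 26; the last is March 26.
1 October 2032 is a Friday, so the first Monday is October 4 and the third is October 18.
March 23, 2032 does not fall between 26 March and 18 October, so daylight saving is not in effect and Zelax is at UTC+12:00.
06:30 local − 12h = 18:30 UTC (rolling into the previous day, 22 March 2032).

18:30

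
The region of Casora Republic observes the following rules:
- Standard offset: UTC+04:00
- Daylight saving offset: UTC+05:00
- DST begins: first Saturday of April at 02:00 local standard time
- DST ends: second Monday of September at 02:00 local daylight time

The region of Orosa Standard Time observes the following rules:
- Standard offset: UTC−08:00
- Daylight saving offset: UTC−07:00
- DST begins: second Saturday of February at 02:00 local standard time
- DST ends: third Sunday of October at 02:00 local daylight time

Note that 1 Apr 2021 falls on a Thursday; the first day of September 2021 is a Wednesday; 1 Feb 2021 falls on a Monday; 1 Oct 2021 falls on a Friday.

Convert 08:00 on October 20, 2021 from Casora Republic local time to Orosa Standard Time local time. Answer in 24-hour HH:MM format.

1 April 2021 is a Thursday, so the first Saturday is April 3.
1 September 2021 is a Wednesday, so the first Monday is September 6 and the second is September 13.
Daylight saving runs 3 April – 13 September; October 20, 2021 is outside that window, so Casora Republic is on standard time at UTC+04:00.
08:00 Casora Republic − 4h = 04:00 UTC.
1 February 2021 is a Monday, so the first Saturday is February 6 and the second is February 13.
1 October 2021 is a Friday, so the first Sunday is October 3 and the third is October 17.
At the standard offset (UTC−08:00), 04:00 UTC − 8h = 20:00 Orosa Standard Time standard time (rolling into the previous day, 19 October 2021).
Daylight saving runs 13 February – 17 October; the standard-time date in Orosa Standard Time, October 19, 2021, is outside that window, so Orosa Standard Time is on standard time at UTC−08:00.
04:00 UTC − 8h = 20:00 Orosa Standard Time (rolling into the previous day, 19 October 2021).

20:00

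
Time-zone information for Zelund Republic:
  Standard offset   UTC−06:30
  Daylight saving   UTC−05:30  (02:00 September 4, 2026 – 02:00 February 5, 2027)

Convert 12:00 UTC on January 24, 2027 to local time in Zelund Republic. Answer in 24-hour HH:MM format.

06:30

At the standard offset (UTC−06:30), 12:00 UTC − 6h30m = 05:30 Zelund Republic standard time.
Daylight saving runs 4 September 2026 – 5 February 2027; the standard-time date in Zelund Republic, January 24, 2027, is inside that window, so Zelund Republic is at UTC−05:30.
12:00 UTC − 5h30m = 06:30 local.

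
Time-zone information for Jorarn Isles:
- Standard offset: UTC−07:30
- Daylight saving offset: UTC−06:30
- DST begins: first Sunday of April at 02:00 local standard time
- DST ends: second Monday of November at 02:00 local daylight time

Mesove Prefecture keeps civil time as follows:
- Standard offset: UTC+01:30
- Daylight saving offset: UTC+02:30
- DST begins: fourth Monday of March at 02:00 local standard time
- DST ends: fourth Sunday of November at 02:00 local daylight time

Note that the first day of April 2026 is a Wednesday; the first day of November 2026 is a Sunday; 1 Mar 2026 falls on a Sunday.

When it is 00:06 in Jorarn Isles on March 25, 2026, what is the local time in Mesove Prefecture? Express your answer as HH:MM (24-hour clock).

1 April 2026 is a Wednesday, so the first Sunday is April 5.
1 November 2026 is a Sunday, so the first Monday is November 2 and the second is November 9.
March 25, 2026 does not fall between 5 April and 9 November, so daylight saving is not in effect and Jorarn Isles is at UTC−07:30.
00:06 Jorarn Isles + 7h30m = 07:36 UTC.
1 March 2026 is a Sunday, so the first Monday is March 2 and the fourth is March 23.
1 November 2026 is a Sunday, so the first Sunday is November 1 and the fourth is November 22.
At the standard offset (UTC+01:30), 07:36 UTC + 1h30m = 09:06 Mesove Prefecture standard time.
The standard-time date in Mesove Prefecture, March 25, 2026, falls between 23 March and 22 November, so daylight saving is in effect and Mesove Prefecture is at UTC+02:30.
07:36 UTC + 2h30m = 10:06 Mesove Prefecture.

10:06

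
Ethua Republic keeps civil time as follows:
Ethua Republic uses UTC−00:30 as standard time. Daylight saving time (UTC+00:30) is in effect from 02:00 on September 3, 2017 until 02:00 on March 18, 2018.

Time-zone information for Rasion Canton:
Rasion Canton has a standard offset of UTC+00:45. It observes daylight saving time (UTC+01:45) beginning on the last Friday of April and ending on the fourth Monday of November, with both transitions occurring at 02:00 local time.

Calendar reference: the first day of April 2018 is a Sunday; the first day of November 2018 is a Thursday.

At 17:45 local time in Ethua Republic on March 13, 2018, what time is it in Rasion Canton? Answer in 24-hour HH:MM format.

March 13, 2018 lies within the daylight-saving period (3 September 2017 – 18 March 2018), so Ethua Republic is on daylight time, UTC+00:30.
17:45 Ethua Republic − 0h30m = 17:15 UTC.
1 April 2018 is a Sunday, so Fridays fall on 6, 13, 20, 27; the last is April 27.
1 November 2018 is a Thursday, so the first Monday is November 5 and the fourth is November 26.
At the standard offset (UTC+00:45), 17:15 UTC + 0h45m = 18:00 Rasion Canton standard time.
Daylight saving runs 27 April – 26 November; the standard-time date in Rasion Canton, March 13, 2018, is outside that window, so Rasion Canton is on standard time at UTC+00:45.
17:15 UTC + 0h45m = 18:00 Rasion Canton.

18:00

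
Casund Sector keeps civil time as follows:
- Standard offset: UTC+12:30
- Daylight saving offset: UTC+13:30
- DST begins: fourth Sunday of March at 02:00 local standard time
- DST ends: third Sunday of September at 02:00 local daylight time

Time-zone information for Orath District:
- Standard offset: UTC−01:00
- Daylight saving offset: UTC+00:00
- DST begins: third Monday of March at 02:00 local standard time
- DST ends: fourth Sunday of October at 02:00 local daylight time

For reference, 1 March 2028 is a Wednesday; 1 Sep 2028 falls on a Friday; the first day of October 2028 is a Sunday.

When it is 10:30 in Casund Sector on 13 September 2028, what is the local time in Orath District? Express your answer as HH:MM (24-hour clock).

1 March 2028 is a Wednesday, so the first Sunday is March 5 and the fourth is March 26.
1 September 2028 is a Friday, so the first Sunday is September 3 and the third is September 17.
Daylight saving runs 26 March – 17 September; 13 September 2028 is inside that window, so Casund Sector is at UTC+13:30.
10:30 Casund Sector − 13h30m = 21:00 UTC (rolling into the previous day, 12 September 2028).
1 March 2028 is a Wednesday, so the first Monday is March 6 and the third is March 20.
1 October 2028 is a Sunday, so the first Sunday is October 1 and the fourth is October 22.
At the standard offset (UTC−01:00), 21:00 UTC − 1h = 20:00 Orath District standard time.
The standard-time date in Orath District, 12 September 2028, falls between 20 March and 22 October, so daylight saving is in effect and Orath District is at UTC+00:00.
21:00 UTC + 0h = 21:00 Orath District.

21:00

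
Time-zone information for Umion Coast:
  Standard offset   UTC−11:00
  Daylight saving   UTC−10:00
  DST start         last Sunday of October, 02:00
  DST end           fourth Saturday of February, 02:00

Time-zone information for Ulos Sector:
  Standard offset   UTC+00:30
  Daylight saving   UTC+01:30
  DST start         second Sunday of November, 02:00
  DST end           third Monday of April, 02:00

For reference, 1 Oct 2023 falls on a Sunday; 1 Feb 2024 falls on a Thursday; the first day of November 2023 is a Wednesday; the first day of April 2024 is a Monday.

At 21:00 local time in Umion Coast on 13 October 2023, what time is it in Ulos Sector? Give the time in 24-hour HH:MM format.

08:30

1 October 2023 is a Sunday, so Sundays fall on 1, 8, 15, 22, 29; the last is October 29.
1 February 2024 is a Thursday, so the first Saturday is February 3 and the fourth is February 24.
Daylight saving runs 29 October 2023 – 24 February 2024; 13 October 2023 is outside that window, so Umion Coast is on standard time at UTC−11:00.
21:00 Umion Coast + 11h = 08:00 UTC (rolling into the next day, 14 October 2023).
1 November 2023 is a Wednesday, so the first Sunday is November 5 and the second is November 12.
1 April 2024 is a Monday, so the first Monday is April 1 and the third is April 15.
At the standard offset (UTC+00:30), 08:00 UTC + 0h30m = 08:30 Ulos Sector standard time.
The standard-time date in Ulos Sector, 14 October 2023, is outside the daylight-saving period (12 November 2023 – 15 April 2024), so Ulos Sector is on standard time, UTC+00:30.
08:00 UTC + 0h30m = 08:30 Ulos Sector.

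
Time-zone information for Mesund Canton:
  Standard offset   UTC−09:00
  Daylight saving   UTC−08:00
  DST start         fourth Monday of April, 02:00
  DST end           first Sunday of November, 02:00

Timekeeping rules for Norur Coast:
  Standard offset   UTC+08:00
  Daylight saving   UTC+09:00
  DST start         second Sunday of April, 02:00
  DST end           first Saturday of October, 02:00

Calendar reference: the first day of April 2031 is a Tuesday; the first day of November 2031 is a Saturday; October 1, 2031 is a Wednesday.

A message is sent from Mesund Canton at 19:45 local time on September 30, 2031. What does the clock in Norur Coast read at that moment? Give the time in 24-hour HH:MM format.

12:45

1 April 2031 is a Tuesday, so the first Monday is April 7 and the fourth is April 28.
1 November 2031 is a Saturday, so the first Sunday is November 2.
September 30, 2031 lies within the daylight-saving period (28 April – 2 November), so Mesund Canton is on daylight time, UTC−08:00.
19:45 Mesund Canton + 8h = 03:45 UTC (rolling into the next day, 1 October 2031).
1 April 2031 is a Tuesday, so the first Sunday is April 6 and the second is April 13.
1 October 2031 is a Wednesday, so the first Saturday is October 4.
At the standard offset (UTC+08:00), 03:45 UTC + 8h = 11:45 Norur Coast standard time.
Daylight saving runs 13 April – 4 October; the standard-time date in Norur Coast, October 1, 2031, is inside that window, so Norur Coast is at UTC+09:00.
03:45 UTC + 9h = 12:45 Norur Coast.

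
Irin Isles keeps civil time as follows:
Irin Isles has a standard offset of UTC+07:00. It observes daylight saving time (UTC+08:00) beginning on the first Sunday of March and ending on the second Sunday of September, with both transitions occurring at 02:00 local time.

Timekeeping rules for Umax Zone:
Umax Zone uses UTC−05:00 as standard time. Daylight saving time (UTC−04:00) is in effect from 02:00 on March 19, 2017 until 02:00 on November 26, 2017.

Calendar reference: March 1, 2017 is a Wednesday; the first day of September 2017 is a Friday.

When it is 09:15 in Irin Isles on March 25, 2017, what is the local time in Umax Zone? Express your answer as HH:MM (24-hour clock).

21:15

1 March 2017 is a Wednesday, so the first Sunday is March 5.
1 September 2017 is a Friday, so the first Sunday is September 3 and the second is September 10.
March 25, 2017 falls between 5 March and 10 September, so daylight saving is in effect and Irin Isles is at UTC+08:00.
09:15 Irin Isles − 8h = 01:15 UTC.
At the standard offset (UTC−05:00), 01:15 UTC − 5h = 20:15 Umax Zone standard time (rolling into the previous day, 24 March 2017).
The standard-time date in Umax Zone, March 24, 2017, falls between 19 March and 26 November, so daylight saving is in effect and Umax Zone is at UTC−04:00.
01:15 UTC − 4h = 21:15 Umax Zone (rolling into the previous day, 24 March 2017).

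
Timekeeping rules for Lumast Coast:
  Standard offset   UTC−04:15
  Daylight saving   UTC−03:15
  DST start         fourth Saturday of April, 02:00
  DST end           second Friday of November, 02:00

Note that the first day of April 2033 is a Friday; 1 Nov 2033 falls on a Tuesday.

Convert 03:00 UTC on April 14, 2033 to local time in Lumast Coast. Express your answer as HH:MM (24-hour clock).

1 April 2033 is a Friday, so the first Saturday is April 2 and the fourth is April 23.
1 November 2033 is a Tuesday, so the first Friday is November 4 and the second is November 11.
At the standard offset (UTC−04:15), 03:00 UTC − 4h15m = 22:45 Lumast Coast standard time (rolling into the previous day, 13 April 2033).
The standard-time date in Lumast Coast, April 13, 2033, is outside the daylight-saving period (23 April – 11 November), so Lumast Coast is on standard time, UTC−04:15.
03:00 UTC − 4h15m = 22:45 local (rolling into the previous day, 13 April 2033).

22:45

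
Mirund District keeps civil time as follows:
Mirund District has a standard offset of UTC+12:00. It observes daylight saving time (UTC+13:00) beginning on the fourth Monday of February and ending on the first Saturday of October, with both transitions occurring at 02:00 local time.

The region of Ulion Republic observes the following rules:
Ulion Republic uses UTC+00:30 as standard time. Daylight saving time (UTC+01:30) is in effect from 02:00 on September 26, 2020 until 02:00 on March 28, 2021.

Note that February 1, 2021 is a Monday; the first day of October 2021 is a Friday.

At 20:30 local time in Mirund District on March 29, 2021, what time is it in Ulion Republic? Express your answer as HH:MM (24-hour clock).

1 February 2021 is a Monday, so the first Monday is February 1 and the fourth is February 22.
1 October 2021 is a Friday, so the first Saturday is October 2.
March 29, 2021 lies within the daylight-saving period (22 February – 2 October), so Mirund District is on daylight time, UTC+13:00.
20:30 Mirund District − 13h = 07:30 UTC.
At the standard offset (UTC+00:30), 07:30 UTC + 0h30m = 08:00 Ulion Republic standard time.
Daylight saving runs 26 September 2020 – 28 March 2021; the standard-time date in Ulion Republic, March 29, 2021, is outside that window, so Ulion Republic is on standard time at UTC+00:30.
07:30 UTC + 0h30m = 08:00 Ulion Republic.

08:00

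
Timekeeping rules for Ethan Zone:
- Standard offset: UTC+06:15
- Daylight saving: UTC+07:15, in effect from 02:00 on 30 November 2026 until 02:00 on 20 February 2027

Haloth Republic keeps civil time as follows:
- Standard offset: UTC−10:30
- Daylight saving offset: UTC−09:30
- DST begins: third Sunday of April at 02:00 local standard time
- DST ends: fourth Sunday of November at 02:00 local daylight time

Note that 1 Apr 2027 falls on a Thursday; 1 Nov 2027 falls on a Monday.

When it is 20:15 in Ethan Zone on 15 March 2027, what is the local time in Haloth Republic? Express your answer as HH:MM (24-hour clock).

15 March 2027 is outside the daylight-saving period (30 November 2026 – 20 February 2027), so Ethan Zone is on standard time, UTC+06:15.
20:15 Ethan Zone − 6h15m = 14:00 UTC.
1 April 2027 is a Thursday, so the first Sunday is April 4 and the third is April 18.
1 November 2027 is a Monday, so the first Sunday is November 7 and the fourth is November 28.
At the standard offset (UTC−10:30), 14:00 UTC − 10h30m = 03:30 Haloth Republic standard time.
Daylight saving runs 18 April – 28 November; the standard-time date in Haloth Republic, 15 March 2027, is outside that window, so Haloth Republic is on standard time at UTC−10:30.
14:00 UTC − 10h30m = 03:30 Haloth Republic.

03:30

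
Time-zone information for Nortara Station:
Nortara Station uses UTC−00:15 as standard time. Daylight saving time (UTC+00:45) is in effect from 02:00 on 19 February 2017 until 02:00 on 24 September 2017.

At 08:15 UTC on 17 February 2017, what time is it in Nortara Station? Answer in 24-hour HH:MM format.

At the standard offset (UTC−00:15), 08:15 UTC − 0h15m = 08:00 Nortara Station standard time.
Daylight saving runs 19 February – 24 September; the standard-time date in Nortara Station, 17 February 2017, is outside that window, so Nortara Station is on standard time at UTC−00:15.
08:15 UTC − 0h15m = 08:00 local.

08:00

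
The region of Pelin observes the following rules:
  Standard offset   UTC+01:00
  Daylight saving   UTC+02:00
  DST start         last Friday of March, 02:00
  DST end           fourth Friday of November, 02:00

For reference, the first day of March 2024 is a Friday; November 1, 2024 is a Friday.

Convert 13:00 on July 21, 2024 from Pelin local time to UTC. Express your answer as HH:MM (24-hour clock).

11:00

1 March 2024 is a Friday, so Fridays fall on 1, 8, 15, 22, 29; the last is March 29.
1 November 2024 is a Friday, so the first Friday is November 1 and the fourth is November 22.
Daylight saving runs 29 March – 22 November; July 21, 2024 is inside that window, so Pelin is at UTC+02:00.
13:00 local − 2h = 11:00 UTC.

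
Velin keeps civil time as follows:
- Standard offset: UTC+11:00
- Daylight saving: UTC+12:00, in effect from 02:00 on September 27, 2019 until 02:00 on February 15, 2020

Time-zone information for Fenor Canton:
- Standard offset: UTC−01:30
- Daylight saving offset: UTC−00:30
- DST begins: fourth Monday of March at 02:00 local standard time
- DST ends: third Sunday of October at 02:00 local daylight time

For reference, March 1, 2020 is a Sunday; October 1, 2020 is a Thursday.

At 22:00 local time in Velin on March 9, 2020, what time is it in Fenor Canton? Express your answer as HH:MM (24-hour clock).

March 9, 2020 is outside the daylight-saving period (27 September 2019 – 15 February 2020), so Velin is on standard time, UTC+11:00.
22:00 Velin − 11h = 11:00 UTC.
1 March 2020 is a Sunday, so the first Monday is March 2 and the fourth is March 23.
1 October 2020 is a Thursday, so the first Sunday is October 4 and the third is October 18.
At the standard offset (UTC−01:30), 11:00 UTC − 1h30m = 09:30 Fenor Canton standard time.
The standard-time date in Fenor Canton, March 9, 2020, does not fall between 23 March and 18 October, so daylight saving is not in effect and Fenor Canton is at UTC−01:30.
11:00 UTC − 1h30m = 09:30 Fenor Canton.

09:30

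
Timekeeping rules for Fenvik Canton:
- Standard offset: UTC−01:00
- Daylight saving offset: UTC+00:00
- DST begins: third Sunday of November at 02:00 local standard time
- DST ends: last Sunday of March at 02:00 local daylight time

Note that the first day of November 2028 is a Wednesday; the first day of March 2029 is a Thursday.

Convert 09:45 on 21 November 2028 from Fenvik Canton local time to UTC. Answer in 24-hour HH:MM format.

09:45

1 November 2028 is a Wednesday, so the first Sunday is November 5 and the third is November 19.
1 March 2029 is a Thursday, so Sundays fall on 4, 11, 18, 25; the last is March 25.
21 November 2028 falls between 19 November 2028 and 25 March 2029, so daylight saving is in effect and Fenvik Canton is at UTC+00:00.
09:45 local − 0h = 09:45 UTC.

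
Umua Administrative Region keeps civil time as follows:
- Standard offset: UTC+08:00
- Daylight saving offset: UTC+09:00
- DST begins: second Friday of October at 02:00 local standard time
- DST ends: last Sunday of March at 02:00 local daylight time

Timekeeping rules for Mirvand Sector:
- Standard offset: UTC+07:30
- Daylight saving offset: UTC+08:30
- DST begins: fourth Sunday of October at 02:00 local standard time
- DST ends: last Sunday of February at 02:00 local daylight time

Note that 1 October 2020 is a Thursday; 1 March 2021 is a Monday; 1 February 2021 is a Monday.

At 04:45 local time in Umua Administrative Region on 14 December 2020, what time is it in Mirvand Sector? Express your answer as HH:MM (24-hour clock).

1 October 2020 is a Thursday, so the first Friday is October 2 and the second is October 9.
1 March 2021 is a Monday, so Sundays fall on 7, 14, 21, 28; the last is March 28.
14 December 2020 lies within the daylight-saving period (9 October 2020 – 28 March 2021), so Umua Administrative Region is on daylight time, UTC+09:00.
04:45 Umua Administrative Region − 9h = 19:45 UTC (rolling into the previous day, 13 December 2020).
1 October 2020 is a Thursday, so the first Sunday is October 4 and the fourth is October 25.
1 February 2021 is a Monday, so Sundays fall on 7, 14, 21, 28; the last is February 28.
At the standard offset (UTC+07:30), 19:45 UTC + 7h30m = 03:15 Mirvand Sector standard time (rolling into the next day, 14 December 2020).
Daylight saving runs 25 October 2020 – 28 February 2021; the standard-time date in Mirvand Sector, 14 December 2020, is inside that window, so Mirvand Sector is at UTC+08:30.
19:45 UTC + 8h30m = 04:15 Mirvand Sector (rolling into the next day, 14 December 2020).

04:15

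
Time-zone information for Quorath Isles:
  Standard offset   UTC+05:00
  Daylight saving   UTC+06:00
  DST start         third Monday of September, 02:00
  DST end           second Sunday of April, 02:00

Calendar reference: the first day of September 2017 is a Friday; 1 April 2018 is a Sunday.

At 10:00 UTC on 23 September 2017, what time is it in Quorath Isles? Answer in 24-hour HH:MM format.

1 September 2017 is a Friday, so the first Monday is September 4 and the third is September 18.
1 April 2018 is a Sunday, so the first Sunday is April 1 and the second is April 8.
At the standard offset (UTC+05:00), 10:00 UTC + 5h = 15:00 Quorath Isles standard time.
The standard-time date in Quorath Isles, 23 September 2017, falls between 18 September 2017 and 8 April 2018, so daylight saving is in effect and Quorath Isles is at UTC+06:00.
10:00 UTC + 6h = 16:00 local.

16:00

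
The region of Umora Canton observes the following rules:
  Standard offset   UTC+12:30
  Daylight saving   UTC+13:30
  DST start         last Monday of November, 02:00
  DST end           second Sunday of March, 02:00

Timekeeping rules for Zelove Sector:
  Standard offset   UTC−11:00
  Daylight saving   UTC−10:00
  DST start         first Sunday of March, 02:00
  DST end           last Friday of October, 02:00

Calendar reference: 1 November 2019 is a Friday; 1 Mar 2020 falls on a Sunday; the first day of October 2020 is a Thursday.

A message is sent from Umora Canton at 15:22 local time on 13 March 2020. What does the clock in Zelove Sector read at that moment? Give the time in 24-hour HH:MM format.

1 November 2019 is a Friday, so Mondays fall on 4, 11, 18, 25; the last is November 25.
1 March 2020 is a Sunday, so the first Sunday is March 1 and the second is March 8.
Daylight saving runs 25 November 2019 – 8 March 2020; 13 March 2020 is outside that window, so Umora Canton is on standard time at UTC+12:30.
15:22 Umora Canton − 12h30m = 02:52 UTC.
1 March 2020 is a Sunday, so the first Sunday is March 1.
1 October 2020 is a Thursday, so Fridays fall on 2, 9, 16, 23, 30; the last is October 30.
At the standard offset (UTC−11:00), 02:52 UTC − 11h = 15:52 Zelove Sector standard time (rolling into the previous day, 12 March 2020).
Daylight saving runs 1 March – 30 October; the standard-time date in Zelove Sector, 12 March 2020, is inside that window, so Zelove Sector is at UTC−10:00.
02:52 UTC − 10h = 16:52 Zelove Sector (rolling into the previous day, 12 March 2020).

16:52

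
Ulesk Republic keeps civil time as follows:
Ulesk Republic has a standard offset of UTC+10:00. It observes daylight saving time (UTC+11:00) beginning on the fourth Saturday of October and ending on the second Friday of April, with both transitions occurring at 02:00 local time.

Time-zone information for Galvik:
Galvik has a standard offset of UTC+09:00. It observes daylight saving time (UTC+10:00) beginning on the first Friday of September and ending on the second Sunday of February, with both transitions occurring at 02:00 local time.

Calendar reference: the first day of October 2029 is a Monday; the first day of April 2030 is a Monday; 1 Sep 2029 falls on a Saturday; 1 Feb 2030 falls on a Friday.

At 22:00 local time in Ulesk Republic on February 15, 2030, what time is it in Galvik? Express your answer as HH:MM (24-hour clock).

20:00

1 October 2029 is a Monday, so the first Saturday is October 6 and the fourth is October 27.
1 April 2030 is a Monday, so the first Friday is April 5 and the second is April 12.
Daylight saving runs 27 October 2029 – 12 April 2030; February 15, 2030 is inside that window, so Ulesk Republic is at UTC+11:00.
22:00 Ulesk Republic − 11h = 11:00 UTC.
1 September 2029 is a Saturday, so the first Friday is September 7.
1 February 2030 is a Friday, so the first Sunday is February 3 and the second is February 10.
At the standard offset (UTC+09:00), 11:00 UTC + 9h = 20:00 Galvik standard time.
The standard-time date in Galvik, February 15, 2030, does not fall between 7 September 2029 and 10 February 2030, so daylight saving is not in effect and Galvik is at UTC+09:00.
11:00 UTC + 9h = 20:00 Galvik.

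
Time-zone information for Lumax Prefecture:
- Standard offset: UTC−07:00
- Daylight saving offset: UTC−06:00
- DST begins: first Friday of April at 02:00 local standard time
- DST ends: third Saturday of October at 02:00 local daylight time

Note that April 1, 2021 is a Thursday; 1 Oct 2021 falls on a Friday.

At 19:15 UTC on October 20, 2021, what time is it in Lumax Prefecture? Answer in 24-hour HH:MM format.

1 April 2021 is a Thursday, so the first Friday is April 2.
1 October 2021 is a Friday, so the first Saturday is October 2 and the third is October 16.
At the standard offset (UTC−07:00), 19:15 UTC − 7h = 12:15 Lumax Prefecture standard time.
The standard-time date in Lumax Prefecture, October 20, 2021, does not fall between 2 April and 16 October, so daylight saving is not in effect and Lumax Prefecture is at UTC−07:00.
19:15 UTC − 7h = 12:15 local.

12:15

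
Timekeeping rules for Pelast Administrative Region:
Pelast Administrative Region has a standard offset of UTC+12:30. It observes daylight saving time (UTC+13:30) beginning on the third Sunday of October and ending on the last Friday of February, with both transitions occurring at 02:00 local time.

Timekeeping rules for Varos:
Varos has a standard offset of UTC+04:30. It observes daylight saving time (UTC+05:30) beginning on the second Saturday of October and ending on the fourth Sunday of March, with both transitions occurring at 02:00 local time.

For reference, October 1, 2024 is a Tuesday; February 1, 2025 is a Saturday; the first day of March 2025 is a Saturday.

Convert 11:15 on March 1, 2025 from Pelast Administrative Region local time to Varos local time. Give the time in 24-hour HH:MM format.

04:15

1 October 2024 is a Tuesday, so the first Sunday is October 6 and the third is October 20.
1 February 2025 is a Saturday, so Fridays fall on 7, 14, 21, 28; the last is February 28.
Daylight saving runs 20 October 2024 – 28 February 2025; March 1, 2025 is outside that window, so Pelast Administrative Region is on standard time at UTC+12:30.
11:15 Pelast Administrative Region − 12h30m = 22:45 UTC (rolling into the previous day, 28 February 2025).
1 October 2024 is a Tuesday, so the first Saturday is October 5 and the second is October 12.
1 March 2025 is a Saturday, so the first Sunday is March 2 and the fourth is March 23.
At the standard offset (UTC+04:30), 22:45 UTC + 4h30m = 03:15 Varos standard time (rolling into the next day, 1 March 2025).
The standard-time date in Varos, March 1, 2025, falls between 12 October 2024 and 23 March 2025, so daylight saving is in effect and Varos is at UTC+05:30.
22:45 UTC + 5h30m = 04:15 Varos (rolling into the next day, 1 March 2025).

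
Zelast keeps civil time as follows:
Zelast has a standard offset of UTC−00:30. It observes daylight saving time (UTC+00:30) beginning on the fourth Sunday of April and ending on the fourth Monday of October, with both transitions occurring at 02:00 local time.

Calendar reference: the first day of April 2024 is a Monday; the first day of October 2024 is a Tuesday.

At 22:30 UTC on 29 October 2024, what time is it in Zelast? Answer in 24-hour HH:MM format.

1 April 2024 is a Monday, so the first Sunday is April 7 and the fourth is April 28.
1 October 2024 is a Tuesday, so the first Monday is October 7 and the fourth is October 28.
At the standard offset (UTC−00:30), 22:30 UTC − 0h30m = 22:00 Zelast standard time.
Daylight saving runs 28 April – 28 October; the standard-time date in Zelast, 29 October 2024, is outside that window, so Zelast is on standard time at UTC−00:30.
22:30 UTC − 0h30m = 22:00 local.

22:00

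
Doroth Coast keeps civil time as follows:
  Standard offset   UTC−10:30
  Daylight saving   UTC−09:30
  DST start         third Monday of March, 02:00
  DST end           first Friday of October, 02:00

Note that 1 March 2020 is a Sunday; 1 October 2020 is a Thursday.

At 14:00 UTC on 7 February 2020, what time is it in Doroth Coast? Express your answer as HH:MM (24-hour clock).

1 March 2020 is a Sunday, so the first Monday is March 2 and the third is March 16.
1 October 2020 is a Thursday, so the first Friday is October 2.
At the standard offset (UTC−10:30), 14:00 UTC − 10h30m = 03:30 Doroth Coast standard time.
The standard-time date in Doroth Coast, 7 February 2020, is outside the daylight-saving period (16 March – 2 October), so Doroth Coast is on standard time, UTC−10:30.
14:00 UTC − 10h30m = 03:30 local.

03:30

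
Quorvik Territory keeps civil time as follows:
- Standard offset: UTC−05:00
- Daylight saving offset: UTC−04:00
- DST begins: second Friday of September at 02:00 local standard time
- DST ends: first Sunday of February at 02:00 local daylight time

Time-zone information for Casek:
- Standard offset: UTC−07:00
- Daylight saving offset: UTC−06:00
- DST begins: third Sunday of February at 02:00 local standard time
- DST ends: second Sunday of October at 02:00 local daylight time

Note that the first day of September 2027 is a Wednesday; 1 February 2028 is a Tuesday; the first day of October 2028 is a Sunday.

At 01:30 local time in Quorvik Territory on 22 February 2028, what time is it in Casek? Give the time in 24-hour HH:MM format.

1 September 2027 is a Wednesday, so the first Friday is September 3 and the second is September 10.
1 February 2028 is a Tuesday, so the first Sunday is February 6.
Daylight saving runs 10 September 2027 – 6 February 2028; 22 February 2028 is outside that window, so Quorvik Territory is on standard time at UTC−05:00.
01:30 Quorvik Territory + 5h = 06:30 UTC.
1 February 2028 is a Tuesday, so the first Sunday is February 6 and the third is February 20.
1 October 2028 is a Sunday, so the first Sunday is October 1 and the second is October 8.
At the standard offset (UTC−07:00), 06:30 UTC − 7h = 23:30 Casek standard time (rolling into the previous day, 21 February 2028).
Daylight saving runs 20 February – 8 October; the standard-time date in Casek, 21 February 2028, is inside that window, so Casek is at UTC−06:00.
06:30 UTC − 6h = 00:30 Casek.

00:30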